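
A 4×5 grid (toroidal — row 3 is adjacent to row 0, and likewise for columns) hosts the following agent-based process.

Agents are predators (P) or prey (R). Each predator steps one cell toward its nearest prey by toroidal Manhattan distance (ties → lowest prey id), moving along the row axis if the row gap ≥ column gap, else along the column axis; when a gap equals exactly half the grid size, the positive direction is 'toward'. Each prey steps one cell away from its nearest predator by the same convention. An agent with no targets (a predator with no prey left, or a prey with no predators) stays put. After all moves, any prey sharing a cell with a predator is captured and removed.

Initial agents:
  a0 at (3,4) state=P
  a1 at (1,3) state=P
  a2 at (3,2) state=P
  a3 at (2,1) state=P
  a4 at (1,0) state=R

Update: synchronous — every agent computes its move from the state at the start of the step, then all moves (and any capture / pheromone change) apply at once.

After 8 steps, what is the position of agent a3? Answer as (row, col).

t=1: a0@(0,4):P a1@(1,4):P a2@(0,2):P a3@(1,1):P
t=2: (unchanged — steady state)

(1, 1)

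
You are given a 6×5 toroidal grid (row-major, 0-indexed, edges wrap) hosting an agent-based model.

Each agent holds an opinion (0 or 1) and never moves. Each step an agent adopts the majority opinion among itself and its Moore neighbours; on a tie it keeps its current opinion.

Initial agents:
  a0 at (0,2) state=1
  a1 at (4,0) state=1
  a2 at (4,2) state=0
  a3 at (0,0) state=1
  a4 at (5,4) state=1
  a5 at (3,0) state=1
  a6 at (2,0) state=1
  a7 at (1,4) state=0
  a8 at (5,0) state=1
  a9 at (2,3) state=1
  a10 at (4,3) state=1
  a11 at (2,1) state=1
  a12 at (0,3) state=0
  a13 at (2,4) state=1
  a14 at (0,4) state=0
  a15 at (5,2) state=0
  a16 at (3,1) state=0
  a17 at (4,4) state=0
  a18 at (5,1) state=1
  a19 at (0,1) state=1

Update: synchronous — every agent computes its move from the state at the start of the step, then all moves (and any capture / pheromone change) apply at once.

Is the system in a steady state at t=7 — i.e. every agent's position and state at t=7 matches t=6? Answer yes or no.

yes

t=1: a0@(0,2):1 a1@(4,0):1 a2@(4,2):0 a3@(0,0):1 a4@(5,4):1 a5@(3,0):1 a6@(2,0):1 a7@(1,4):1 a8@(5,0):1 a9@(2,3):1 a10@(4,3):0 a11@(2,1):1 a12@(0,3):0 a13@(2,4):1 a14@(0,4):0 a15@(5,2):1 a16@(3,1):1 a17@(4,4):1 a18@(5,1):1 a19@(0,1):1
t=2: a0@(0,2):1 a1@(4,0):1 a2@(4,2):1 a3@(0,0):1 a4@(5,4):1 a5@(3,0):1 a6@(2,0):1 a7@(1,4):1 a8@(5,0):1 a9@(2,3):1 a10@(4,3):1 a11@(2,1):1 a12@(0,3):1 a13@(2,4):1 a14@(0,4):1 a15@(5,2):1 a16@(3,1):1 a17@(4,4):1 a18@(5,1):1 a19@(0,1):1
t=3: (unchanged — steady state)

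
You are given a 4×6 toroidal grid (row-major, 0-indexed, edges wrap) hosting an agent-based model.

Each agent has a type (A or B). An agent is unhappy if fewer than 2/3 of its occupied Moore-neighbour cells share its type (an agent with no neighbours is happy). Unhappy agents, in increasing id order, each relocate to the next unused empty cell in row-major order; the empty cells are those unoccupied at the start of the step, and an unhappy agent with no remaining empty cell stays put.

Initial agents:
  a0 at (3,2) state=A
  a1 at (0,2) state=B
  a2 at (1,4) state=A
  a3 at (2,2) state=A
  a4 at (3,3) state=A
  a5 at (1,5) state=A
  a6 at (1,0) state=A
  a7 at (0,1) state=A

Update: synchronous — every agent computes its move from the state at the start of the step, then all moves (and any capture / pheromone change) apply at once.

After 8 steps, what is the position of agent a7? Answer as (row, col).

(0, 1)

t=1: a0@(3,2):A a1@(0,0):B a2@(1,4):A a3@(2,2):A a4@(3,3):A a5@(1,5):A a6@(1,0):A a7@(0,1):A
t=2: a0@(3,2):A a1@(0,2):B a2@(1,4):A a3@(2,2):A a4@(3,3):A a5@(1,5):A a6@(1,0):A a7@(0,1):A
t=3: a0@(3,2):A a1@(0,0):B a2@(1,4):A a3@(2,2):A a4@(3,3):A a5@(1,5):A a6@(1,0):A a7@(0,1):A
t=4: a0@(3,2):A a1@(0,2):B a2@(1,4):A a3@(2,2):A a4@(3,3):A a5@(1,5):A a6@(1,0):A a7@(0,1):A
t=5: a0@(3,2):A a1@(0,0):B a2@(1,4):A a3@(2,2):A a4@(3,3):A a5@(1,5):A a6@(1,0):A a7@(0,1):A
t=6: a0@(3,2):A a1@(0,2):B a2@(1,4):A a3@(2,2):A a4@(3,3):A a5@(1,5):A a6@(1,0):A a7@(0,1):A
t=7: a0@(3,2):A a1@(0,0):B a2@(1,4):A a3@(2,2):A a4@(3,3):A a5@(1,5):A a6@(1,0):A a7@(0,1):A
t=8: a0@(3,2):A a1@(0,2):B a2@(1,4):A a3@(2,2):A a4@(3,3):A a5@(1,5):A a6@(1,0):A a7@(0,1):A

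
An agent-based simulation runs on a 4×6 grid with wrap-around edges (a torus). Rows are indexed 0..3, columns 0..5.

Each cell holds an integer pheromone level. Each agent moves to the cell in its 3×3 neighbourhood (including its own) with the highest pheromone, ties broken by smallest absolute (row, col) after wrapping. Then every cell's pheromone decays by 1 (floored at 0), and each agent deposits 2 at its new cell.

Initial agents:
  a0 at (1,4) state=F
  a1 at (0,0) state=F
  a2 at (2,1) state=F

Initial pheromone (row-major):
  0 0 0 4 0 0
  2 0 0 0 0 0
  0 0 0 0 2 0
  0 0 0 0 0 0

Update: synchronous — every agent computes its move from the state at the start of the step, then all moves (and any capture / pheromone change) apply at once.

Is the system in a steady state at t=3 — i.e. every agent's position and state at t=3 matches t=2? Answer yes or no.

t=1: a0@(0,3) a1@(1,0) a2@(1,0) | pheromone: 0 0 0 5 0 0 / 5 0 0 0 0 0 / 0 0 0 0 1 0 / 0 0 0 0 0 0
t=2: a0@(0,3) a1@(1,0) a2@(1,0) | pheromone: 0 0 0 6 0 0 / 8 0 0 0 0 0 / 0 0 0 0 0 0 / 0 0 0 0 0 0
t=3: a0@(0,3) a1@(1,0) a2@(1,0) | pheromone: 0 0 0 7 0 0 / 11 0 0 0 0 0 / 0 0 0 0 0 0 / 0 0 0 0 0 0

yes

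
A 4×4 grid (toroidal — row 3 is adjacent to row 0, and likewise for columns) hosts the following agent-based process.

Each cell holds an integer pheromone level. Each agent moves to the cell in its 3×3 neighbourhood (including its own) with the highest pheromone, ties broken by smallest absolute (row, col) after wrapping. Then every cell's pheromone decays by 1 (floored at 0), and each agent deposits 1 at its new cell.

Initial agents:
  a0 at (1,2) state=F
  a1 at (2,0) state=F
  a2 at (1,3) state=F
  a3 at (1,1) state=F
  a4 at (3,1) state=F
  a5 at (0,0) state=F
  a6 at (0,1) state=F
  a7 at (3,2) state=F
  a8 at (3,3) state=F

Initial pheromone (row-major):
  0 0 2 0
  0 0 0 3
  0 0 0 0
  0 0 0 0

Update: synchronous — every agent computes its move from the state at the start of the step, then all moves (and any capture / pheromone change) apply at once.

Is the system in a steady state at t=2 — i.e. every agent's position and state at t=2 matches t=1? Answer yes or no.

t=1: a0@(1,3) a1@(1,3) a2@(1,3) a3@(0,2) a4@(0,2) a5@(1,3) a6@(0,2) a7@(0,2) a8@(0,2) | pheromone: 0 0 6 0 / 0 0 0 6 / 0 0 0 0 / 0 0 0 0
t=2: a0@(0,2) a1@(0,2) a2@(0,2) a3@(0,2) a4@(0,2) a5@(0,2) a6@(0,2) a7@(0,2) a8@(0,2) | pheromone: 0 0 14 0 / 0 0 0 5 / 0 0 0 0 / 0 0 0 0

no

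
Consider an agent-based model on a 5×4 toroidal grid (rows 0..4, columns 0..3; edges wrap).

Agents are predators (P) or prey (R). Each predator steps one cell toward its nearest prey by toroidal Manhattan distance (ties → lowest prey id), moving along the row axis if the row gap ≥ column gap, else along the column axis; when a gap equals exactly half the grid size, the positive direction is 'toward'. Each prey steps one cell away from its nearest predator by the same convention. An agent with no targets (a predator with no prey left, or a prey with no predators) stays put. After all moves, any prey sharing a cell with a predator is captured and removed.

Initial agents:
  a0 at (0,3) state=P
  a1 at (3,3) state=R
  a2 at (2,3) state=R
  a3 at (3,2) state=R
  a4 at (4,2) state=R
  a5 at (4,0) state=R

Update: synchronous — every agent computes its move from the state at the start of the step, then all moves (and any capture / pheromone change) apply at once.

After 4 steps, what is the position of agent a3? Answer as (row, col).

(4, 2)

t=1: a0@(4,3):P a1@(2,3):R a2@(3,3):R a3@(2,2):R a4@(3,2):R a5@(3,0):R
t=2: a0@(3,3):P a1@(1,3):R a2@(2,3):R a3@(1,2):R a4@(2,2):R a5@(2,0):R
t=3: a0@(2,3):P a1@(0,3):R a2@(1,3):R a3@(0,2):R a4@(1,2):R a5@(1,0):R
t=4: a0@(1,3):P a1@(4,3):R a2@(0,3):R a3@(4,2):R a4@(0,2):R a5@(0,0):R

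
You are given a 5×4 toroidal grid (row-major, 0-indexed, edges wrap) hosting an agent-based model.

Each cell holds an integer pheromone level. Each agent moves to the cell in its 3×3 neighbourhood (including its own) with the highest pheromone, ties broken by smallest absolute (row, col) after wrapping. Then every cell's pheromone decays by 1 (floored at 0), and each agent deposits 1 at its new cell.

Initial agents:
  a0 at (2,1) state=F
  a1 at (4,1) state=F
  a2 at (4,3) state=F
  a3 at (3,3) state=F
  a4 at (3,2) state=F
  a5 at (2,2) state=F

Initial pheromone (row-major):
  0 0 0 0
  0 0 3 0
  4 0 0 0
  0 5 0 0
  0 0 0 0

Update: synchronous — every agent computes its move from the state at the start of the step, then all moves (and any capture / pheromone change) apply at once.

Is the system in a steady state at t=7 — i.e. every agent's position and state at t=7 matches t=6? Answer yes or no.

t=1: a0@(3,1) a1@(3,1) a2@(0,0) a3@(2,0) a4@(3,1) a5@(3,1) | pheromone: 1 0 0 0 / 0 0 2 0 / 4 0 0 0 / 0 8 0 0 / 0 0 0 0
t=2: a0@(3,1) a1@(3,1) a2@(0,0) a3@(3,1) a4@(3,1) a5@(3,1) | pheromone: 1 0 0 0 / 0 0 1 0 / 3 0 0 0 / 0 12 0 0 / 0 0 0 0
t=3: a0@(3,1) a1@(3,1) a2@(0,0) a3@(3,1) a4@(3,1) a5@(3,1) | pheromone: 1 0 0 0 / 0 0 0 0 / 2 0 0 0 / 0 16 0 0 / 0 0 0 0
t=4: a0@(3,1) a1@(3,1) a2@(0,0) a3@(3,1) a4@(3,1) a5@(3,1) | pheromone: 1 0 0 0 / 0 0 0 0 / 1 0 0 0 / 0 20 0 0 / 0 0 0 0
t=5: a0@(3,1) a1@(3,1) a2@(0,0) a3@(3,1) a4@(3,1) a5@(3,1) | pheromone: 1 0 0 0 / 0 0 0 0 / 0 0 0 0 / 0 24 0 0 / 0 0 0 0
t=6: a0@(3,1) a1@(3,1) a2@(0,0) a3@(3,1) a4@(3,1) a5@(3,1) | pheromone: 1 0 0 0 / 0 0 0 0 / 0 0 0 0 / 0 28 0 0 / 0 0 0 0
t=7: a0@(3,1) a1@(3,1) a2@(0,0) a3@(3,1) a4@(3,1) a5@(3,1) | pheromone: 1 0 0 0 / 0 0 0 0 / 0 0 0 0 / 0 32 0 0 / 0 0 0 0

yes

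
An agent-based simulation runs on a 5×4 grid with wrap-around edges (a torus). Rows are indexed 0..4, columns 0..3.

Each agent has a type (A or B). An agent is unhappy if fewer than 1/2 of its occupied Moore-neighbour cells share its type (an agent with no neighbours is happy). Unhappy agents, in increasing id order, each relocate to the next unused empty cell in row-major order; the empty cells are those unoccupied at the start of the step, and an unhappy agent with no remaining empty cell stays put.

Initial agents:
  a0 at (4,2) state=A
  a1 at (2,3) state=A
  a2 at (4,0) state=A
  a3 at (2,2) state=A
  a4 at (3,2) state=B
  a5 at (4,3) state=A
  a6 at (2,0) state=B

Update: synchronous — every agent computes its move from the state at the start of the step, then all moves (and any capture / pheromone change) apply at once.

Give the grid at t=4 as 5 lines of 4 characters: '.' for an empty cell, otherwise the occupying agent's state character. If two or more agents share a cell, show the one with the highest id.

AA.A
BB..
....
....
A..A

t=1: a0@(4,2):A a1@(0,0):A a2@(4,0):A a3@(2,2):A a4@(0,1):B a5@(4,3):A a6@(0,2):B
t=2: a0@(0,3):A a1@(0,0):A a2@(4,0):A a3@(2,2):A a4@(1,0):B a5@(4,3):A a6@(1,1):B
t=3: a0@(0,3):A a1@(0,0):A a2@(4,0):A a3@(0,1):A a4@(0,2):B a5@(4,3):A a6@(1,2):B
t=4: a0@(0,3):A a1@(0,0):A a2@(4,0):A a3@(0,1):A a4@(1,0):B a5@(4,3):A a6@(1,1):B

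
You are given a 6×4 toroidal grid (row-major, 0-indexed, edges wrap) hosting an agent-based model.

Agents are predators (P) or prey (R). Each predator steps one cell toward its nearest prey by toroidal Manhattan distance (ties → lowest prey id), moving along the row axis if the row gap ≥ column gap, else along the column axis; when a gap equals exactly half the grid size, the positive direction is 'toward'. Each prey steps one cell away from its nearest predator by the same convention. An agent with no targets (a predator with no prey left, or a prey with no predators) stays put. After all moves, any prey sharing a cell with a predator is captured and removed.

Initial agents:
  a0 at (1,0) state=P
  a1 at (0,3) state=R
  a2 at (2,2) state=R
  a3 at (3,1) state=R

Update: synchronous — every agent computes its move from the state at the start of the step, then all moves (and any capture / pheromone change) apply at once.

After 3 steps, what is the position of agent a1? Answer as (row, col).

t=1: a0@(0,0):P a1@(5,3):R a2@(2,1):R a3@(4,1):R
t=2: a0@(5,0):P a1@(4,3):R a2@(3,1):R a3@(3,1):R
t=3: a0@(4,0):P a1@(3,3):R a2@(2,1):R a3@(2,1):R

(3, 3)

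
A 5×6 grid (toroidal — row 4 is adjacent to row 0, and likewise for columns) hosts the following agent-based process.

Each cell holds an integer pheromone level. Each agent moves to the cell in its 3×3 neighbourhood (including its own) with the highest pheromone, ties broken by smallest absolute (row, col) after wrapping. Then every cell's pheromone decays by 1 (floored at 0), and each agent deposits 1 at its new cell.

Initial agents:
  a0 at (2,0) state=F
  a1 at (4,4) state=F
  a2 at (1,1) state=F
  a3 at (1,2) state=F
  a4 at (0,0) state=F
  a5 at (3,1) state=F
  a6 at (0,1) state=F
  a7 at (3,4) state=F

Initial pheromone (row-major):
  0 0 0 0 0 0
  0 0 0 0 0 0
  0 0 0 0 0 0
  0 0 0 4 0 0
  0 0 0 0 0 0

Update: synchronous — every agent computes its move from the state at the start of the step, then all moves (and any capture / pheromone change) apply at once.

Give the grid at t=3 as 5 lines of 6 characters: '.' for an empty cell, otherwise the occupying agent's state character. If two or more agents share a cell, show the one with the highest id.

t=1: a0@(1,0) a1@(3,3) a2@(0,0) a3@(0,1) a4@(0,0) a5@(2,0) a6@(0,0) a7@(3,3) | pheromone: 3 1 0 0 0 0 / 1 0 0 0 0 0 / 1 0 0 0 0 0 / 0 0 0 5 0 0 / 0 0 0 0 0 0
t=2: a0@(0,0) a1@(3,3) a2@(0,0) a3@(0,0) a4@(0,0) a5@(1,0) a6@(0,0) a7@(3,3) | pheromone: 7 0 0 0 0 0 / 1 0 0 0 0 0 / 0 0 0 0 0 0 / 0 0 0 6 0 0 / 0 0 0 0 0 0
t=3: a0@(0,0) a1@(3,3) a2@(0,0) a3@(0,0) a4@(0,0) a5@(0,0) a6@(0,0) a7@(3,3) | pheromone: 12 0 0 0 0 0 / 0 0 0 0 0 0 / 0 0 0 0 0 0 / 0 0 0 7 0 0 / 0 0 0 0 0 0

F.....
......
......
...F..
......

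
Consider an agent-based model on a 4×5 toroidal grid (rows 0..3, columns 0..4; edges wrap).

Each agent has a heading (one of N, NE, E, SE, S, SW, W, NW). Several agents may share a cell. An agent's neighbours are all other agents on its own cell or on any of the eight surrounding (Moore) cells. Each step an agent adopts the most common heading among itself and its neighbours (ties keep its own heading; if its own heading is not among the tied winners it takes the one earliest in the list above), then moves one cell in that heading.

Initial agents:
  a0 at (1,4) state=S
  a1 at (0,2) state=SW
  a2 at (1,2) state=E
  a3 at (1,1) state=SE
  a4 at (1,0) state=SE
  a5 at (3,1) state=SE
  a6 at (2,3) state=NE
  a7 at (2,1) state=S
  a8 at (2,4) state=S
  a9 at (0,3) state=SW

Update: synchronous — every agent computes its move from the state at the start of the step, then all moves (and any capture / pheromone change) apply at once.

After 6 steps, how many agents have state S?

4

t=1: a0@(2,4):S a1@(1,1):SW a2@(2,1):SW a3@(2,2):SE a4@(2,0):S a5@(0,2):SE a6@(3,3):S a7@(3,2):SE a8@(3,4):S a9@(1,2):SW
t=2: a0@(3,4):S a1@(2,0):SW a2@(3,0):SW a3@(3,1):SW a4@(3,0):S a5@(1,3):SE a6@(0,3):S a7@(0,3):SE a8@(0,4):S a9@(2,1):SW
t=3: a0@(0,4):S a1@(3,4):SW a2@(0,4):SW a3@(0,0):SW a4@(0,4):SW a5@(2,4):SE a6@(1,3):S a7@(1,3):S a8@(1,4):S a9@(3,0):SW
t=4: a0@(1,3):SW a1@(0,3):SW a2@(1,3):SW a3@(1,4):SW a4@(1,3):SW a5@(3,4):S a6@(2,3):S a7@(2,3):S a8@(2,4):S a9@(0,4):SW
t=5: a0@(2,2):SW a1@(1,2):SW a2@(2,2):SW a3@(2,3):SW a4@(2,2):SW a5@(0,4):S a6@(3,3):S a7@(3,3):S a8@(3,4):S a9@(1,3):SW
t=6: a0@(3,1):SW a1@(2,1):SW a2@(3,1):SW a3@(3,2):SW a4@(3,1):SW a5@(1,4):S a6@(0,3):S a7@(0,3):S a8@(0,4):S a9@(2,2):SW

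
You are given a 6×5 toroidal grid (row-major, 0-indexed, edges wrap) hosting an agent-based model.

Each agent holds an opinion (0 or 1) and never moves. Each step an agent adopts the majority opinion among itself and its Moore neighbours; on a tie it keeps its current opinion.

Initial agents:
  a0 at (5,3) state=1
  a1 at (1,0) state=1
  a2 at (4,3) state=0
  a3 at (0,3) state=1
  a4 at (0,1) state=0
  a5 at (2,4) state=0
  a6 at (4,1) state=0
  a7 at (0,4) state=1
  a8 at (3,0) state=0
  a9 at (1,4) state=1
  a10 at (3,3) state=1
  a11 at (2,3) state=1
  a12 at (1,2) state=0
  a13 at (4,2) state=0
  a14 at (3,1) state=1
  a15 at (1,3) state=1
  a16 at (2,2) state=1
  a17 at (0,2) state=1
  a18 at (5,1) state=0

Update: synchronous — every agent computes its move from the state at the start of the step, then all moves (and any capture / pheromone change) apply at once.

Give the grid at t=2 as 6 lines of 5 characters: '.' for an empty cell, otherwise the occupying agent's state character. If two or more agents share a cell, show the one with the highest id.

t=1: a0@(5,3):1 a1@(1,0):1 a2@(4,3):0 a3@(0,3):1 a4@(0,1):0 a5@(2,4):1 a6@(4,1):0 a7@(0,4):1 a8@(3,0):0 a9@(1,4):1 a10@(3,3):1 a11@(2,3):1 a12@(1,2):1 a13@(4,2):0 a14@(3,1):0 a15@(1,3):1 a16@(2,2):1 a17@(0,2):1 a18@(5,1):0
t=2: a0@(5,3):1 a1@(1,0):1 a2@(4,3):0 a3@(0,3):1 a4@(0,1):1 a5@(2,4):1 a6@(4,1):0 a7@(0,4):1 a8@(3,0):0 a9@(1,4):1 a10@(3,3):1 a11@(2,3):1 a12@(1,2):1 a13@(4,2):0 a14@(3,1):0 a15@(1,3):1 a16@(2,2):1 a17@(0,2):1 a18@(5,1):0

.1111
1.111
..111
00.1.
.000.
.0.1.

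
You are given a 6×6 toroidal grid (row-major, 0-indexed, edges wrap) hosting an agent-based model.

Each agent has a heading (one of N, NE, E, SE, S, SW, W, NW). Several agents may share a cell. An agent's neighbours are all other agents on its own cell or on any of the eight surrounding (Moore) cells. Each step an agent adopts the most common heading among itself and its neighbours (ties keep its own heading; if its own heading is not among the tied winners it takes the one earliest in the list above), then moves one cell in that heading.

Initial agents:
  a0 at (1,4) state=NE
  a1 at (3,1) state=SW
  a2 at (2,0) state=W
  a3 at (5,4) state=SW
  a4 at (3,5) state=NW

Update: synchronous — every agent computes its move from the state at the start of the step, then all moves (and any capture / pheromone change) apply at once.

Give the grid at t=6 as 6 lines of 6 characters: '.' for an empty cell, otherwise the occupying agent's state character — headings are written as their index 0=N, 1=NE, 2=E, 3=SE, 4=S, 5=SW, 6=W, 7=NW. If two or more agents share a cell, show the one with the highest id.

......
....1.
6.....
.5...7
......
....5.

t=1: a0@(0,5):NE a1@(4,0):SW a2@(2,5):W a3@(0,3):SW a4@(2,4):NW
t=2: a0@(5,0):NE a1@(5,5):SW a2@(2,4):W a3@(1,2):SW a4@(1,3):NW
t=3: a0@(4,1):NE a1@(0,4):SW a2@(2,3):W a3@(2,1):SW a4@(0,2):NW
t=4: a0@(3,2):NE a1@(1,3):SW a2@(2,2):W a3@(3,0):SW a4@(5,1):NW
t=5: a0@(2,3):NE a1@(2,2):SW a2@(2,1):W a3@(4,5):SW a4@(4,0):NW
t=6: a0@(1,4):NE a1@(3,1):SW a2@(2,0):W a3@(5,4):SW a4@(3,5):NW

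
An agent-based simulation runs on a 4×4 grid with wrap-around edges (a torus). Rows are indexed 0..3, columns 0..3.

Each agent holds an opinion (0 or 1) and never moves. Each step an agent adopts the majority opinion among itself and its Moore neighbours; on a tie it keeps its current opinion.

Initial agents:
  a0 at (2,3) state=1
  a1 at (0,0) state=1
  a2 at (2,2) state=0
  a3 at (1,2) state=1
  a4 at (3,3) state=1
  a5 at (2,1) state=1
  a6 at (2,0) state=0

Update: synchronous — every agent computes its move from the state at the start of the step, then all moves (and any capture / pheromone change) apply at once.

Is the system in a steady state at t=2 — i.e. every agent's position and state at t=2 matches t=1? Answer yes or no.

yes

t=1: a0@(2,3):1 a1@(0,0):1 a2@(2,2):1 a3@(1,2):1 a4@(3,3):1 a5@(2,1):1 a6@(2,0):1
t=2: (unchanged — steady state)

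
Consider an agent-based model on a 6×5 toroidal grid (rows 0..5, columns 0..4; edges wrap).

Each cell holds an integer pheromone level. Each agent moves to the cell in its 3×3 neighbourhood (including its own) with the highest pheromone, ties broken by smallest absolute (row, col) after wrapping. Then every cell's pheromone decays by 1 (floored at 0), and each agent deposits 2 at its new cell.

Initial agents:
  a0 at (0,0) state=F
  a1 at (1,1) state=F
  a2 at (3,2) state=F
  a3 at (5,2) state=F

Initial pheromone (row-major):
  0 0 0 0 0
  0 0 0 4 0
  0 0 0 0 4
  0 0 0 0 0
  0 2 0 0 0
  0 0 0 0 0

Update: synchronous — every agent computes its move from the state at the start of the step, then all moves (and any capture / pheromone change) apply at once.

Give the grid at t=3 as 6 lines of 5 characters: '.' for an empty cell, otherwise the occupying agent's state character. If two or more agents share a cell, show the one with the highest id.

F....
.....
.....
.....
.F...
.....

t=1: a0@(0,0) a1@(0,0) a2@(4,1) a3@(4,1) | pheromone: 4 0 0 0 0 / 0 0 0 3 0 / 0 0 0 0 3 / 0 0 0 0 0 / 0 5 0 0 0 / 0 0 0 0 0
t=2: a0@(0,0) a1@(0,0) a2@(4,1) a3@(4,1) | pheromone: 7 0 0 0 0 / 0 0 0 2 0 / 0 0 0 0 2 / 0 0 0 0 0 / 0 8 0 0 0 / 0 0 0 0 0
t=3: a0@(0,0) a1@(0,0) a2@(4,1) a3@(4,1) | pheromone: 10 0 0 0 0 / 0 0 0 1 0 / 0 0 0 0 1 / 0 0 0 0 0 / 0 11 0 0 0 / 0 0 0 0 0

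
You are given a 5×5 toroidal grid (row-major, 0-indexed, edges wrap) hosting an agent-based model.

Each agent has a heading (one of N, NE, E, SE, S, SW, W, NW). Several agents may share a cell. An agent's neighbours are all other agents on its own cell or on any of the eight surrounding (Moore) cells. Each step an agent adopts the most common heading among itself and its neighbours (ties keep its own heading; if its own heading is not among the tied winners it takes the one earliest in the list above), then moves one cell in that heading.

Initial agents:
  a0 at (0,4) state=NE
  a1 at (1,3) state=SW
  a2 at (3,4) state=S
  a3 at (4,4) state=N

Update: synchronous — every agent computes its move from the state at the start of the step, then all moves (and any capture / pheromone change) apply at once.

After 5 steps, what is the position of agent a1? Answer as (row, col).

(1, 3)

t=1: a0@(4,0):NE a1@(2,2):SW a2@(4,4):S a3@(3,4):N
t=2: a0@(3,1):NE a1@(3,1):SW a2@(0,4):S a3@(2,4):N
t=3: a0@(2,2):NE a1@(4,0):SW a2@(1,4):S a3@(1,4):N
t=4: a0@(1,3):NE a1@(0,4):SW a2@(2,4):S a3@(0,4):N
t=5: a0@(0,4):NE a1@(1,3):SW a2@(3,4):S a3@(4,4):N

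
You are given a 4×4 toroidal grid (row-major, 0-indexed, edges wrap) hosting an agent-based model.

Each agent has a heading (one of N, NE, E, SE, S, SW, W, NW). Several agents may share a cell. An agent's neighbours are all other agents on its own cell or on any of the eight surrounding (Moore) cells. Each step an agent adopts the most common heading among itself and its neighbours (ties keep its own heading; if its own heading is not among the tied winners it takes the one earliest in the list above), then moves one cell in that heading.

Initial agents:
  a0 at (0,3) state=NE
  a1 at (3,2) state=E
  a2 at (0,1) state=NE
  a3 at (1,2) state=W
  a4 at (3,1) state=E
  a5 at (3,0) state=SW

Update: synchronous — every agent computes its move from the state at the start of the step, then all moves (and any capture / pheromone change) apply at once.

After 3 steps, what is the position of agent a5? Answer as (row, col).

t=1: a0@(3,0):NE a1@(3,3):E a2@(0,2):E a3@(0,3):NE a4@(3,2):E a5@(2,1):NE
t=2: a0@(2,1):NE a1@(3,0):E a2@(0,3):E a3@(0,0):E a4@(3,3):E a5@(1,2):NE
t=3: a0@(1,2):NE a1@(3,1):E a2@(0,0):E a3@(0,1):E a4@(3,0):E a5@(0,3):NE

(0, 3)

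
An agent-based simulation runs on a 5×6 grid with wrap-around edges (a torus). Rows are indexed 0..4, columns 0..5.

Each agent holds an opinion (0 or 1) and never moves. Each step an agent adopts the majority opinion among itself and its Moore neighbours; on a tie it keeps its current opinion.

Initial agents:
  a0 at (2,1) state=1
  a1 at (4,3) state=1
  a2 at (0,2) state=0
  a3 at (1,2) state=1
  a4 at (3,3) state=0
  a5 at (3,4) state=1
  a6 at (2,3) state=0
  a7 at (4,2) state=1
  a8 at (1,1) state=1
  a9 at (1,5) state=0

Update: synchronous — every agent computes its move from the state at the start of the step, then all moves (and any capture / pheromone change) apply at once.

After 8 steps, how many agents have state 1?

t=1: a0@(2,1):1 a1@(4,3):1 a2@(0,2):1 a3@(1,2):1 a4@(3,3):1 a5@(3,4):1 a6@(2,3):0 a7@(4,2):1 a8@(1,1):1 a9@(1,5):0
t=2: a0@(2,1):1 a1@(4,3):1 a2@(0,2):1 a3@(1,2):1 a4@(3,3):1 a5@(3,4):1 a6@(2,3):1 a7@(4,2):1 a8@(1,1):1 a9@(1,5):0
t=3: (unchanged — steady state)

9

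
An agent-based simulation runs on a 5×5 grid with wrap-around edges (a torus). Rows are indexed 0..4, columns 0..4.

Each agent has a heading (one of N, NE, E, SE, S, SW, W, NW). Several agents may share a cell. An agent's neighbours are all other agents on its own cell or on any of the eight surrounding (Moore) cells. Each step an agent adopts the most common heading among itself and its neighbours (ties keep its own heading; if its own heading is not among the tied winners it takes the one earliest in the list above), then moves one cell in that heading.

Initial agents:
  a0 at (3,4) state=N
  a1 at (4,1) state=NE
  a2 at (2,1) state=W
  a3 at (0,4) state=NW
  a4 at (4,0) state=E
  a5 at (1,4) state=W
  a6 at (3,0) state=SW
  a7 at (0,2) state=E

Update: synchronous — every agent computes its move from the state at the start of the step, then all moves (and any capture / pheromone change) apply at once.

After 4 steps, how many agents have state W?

3

t=1: a0@(2,4):N a1@(4,2):E a2@(2,0):W a3@(4,3):NW a4@(4,1):E a5@(1,3):W a6@(4,4):SW a7@(0,3):E
t=2: a0@(2,3):W a1@(4,3):E a2@(2,4):W a3@(4,4):E a4@(4,2):E a5@(1,2):W a6@(0,3):SW a7@(0,4):E
t=3: a0@(2,2):W a1@(4,4):E a2@(2,3):W a3@(4,0):E a4@(4,3):E a5@(1,1):W a6@(0,4):E a7@(0,0):E
t=4: a0@(2,1):W a1@(4,0):E a2@(2,2):W a3@(4,1):E a4@(4,4):E a5@(1,0):W a6@(0,0):E a7@(0,1):E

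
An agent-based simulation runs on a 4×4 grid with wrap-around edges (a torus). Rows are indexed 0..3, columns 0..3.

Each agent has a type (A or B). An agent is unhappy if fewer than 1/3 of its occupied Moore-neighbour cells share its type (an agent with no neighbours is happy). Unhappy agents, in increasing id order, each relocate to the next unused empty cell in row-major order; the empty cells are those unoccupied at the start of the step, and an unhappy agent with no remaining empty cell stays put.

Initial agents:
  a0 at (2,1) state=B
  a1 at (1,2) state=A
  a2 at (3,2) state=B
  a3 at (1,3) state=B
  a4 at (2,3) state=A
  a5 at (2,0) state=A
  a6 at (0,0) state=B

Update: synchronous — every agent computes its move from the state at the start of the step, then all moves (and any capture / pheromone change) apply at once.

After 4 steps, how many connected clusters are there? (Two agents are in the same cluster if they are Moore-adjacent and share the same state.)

2

t=1: a0@(2,1):B a1@(1,2):A a2@(3,2):B a3@(0,1):B a4@(2,3):A a5@(2,0):A a6@(0,0):B
t=2: (unchanged — steady state)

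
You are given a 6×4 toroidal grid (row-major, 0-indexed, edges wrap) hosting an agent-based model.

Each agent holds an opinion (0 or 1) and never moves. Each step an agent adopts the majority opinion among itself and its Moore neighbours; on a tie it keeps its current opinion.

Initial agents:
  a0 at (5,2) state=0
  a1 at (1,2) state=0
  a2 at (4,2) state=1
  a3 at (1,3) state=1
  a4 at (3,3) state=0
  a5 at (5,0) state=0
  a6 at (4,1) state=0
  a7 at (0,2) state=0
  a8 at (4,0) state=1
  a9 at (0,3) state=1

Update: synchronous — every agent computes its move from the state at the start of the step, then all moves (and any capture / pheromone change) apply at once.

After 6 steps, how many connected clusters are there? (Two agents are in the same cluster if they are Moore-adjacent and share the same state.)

1

t=1: a0@(5,2):0 a1@(1,2):0 a2@(4,2):0 a3@(1,3):1 a4@(3,3):1 a5@(5,0):0 a6@(4,1):0 a7@(0,2):0 a8@(4,0):0 a9@(0,3):0
t=2: a0@(5,2):0 a1@(1,2):0 a2@(4,2):0 a3@(1,3):0 a4@(3,3):0 a5@(5,0):0 a6@(4,1):0 a7@(0,2):0 a8@(4,0):0 a9@(0,3):0
t=3: (unchanged — steady state)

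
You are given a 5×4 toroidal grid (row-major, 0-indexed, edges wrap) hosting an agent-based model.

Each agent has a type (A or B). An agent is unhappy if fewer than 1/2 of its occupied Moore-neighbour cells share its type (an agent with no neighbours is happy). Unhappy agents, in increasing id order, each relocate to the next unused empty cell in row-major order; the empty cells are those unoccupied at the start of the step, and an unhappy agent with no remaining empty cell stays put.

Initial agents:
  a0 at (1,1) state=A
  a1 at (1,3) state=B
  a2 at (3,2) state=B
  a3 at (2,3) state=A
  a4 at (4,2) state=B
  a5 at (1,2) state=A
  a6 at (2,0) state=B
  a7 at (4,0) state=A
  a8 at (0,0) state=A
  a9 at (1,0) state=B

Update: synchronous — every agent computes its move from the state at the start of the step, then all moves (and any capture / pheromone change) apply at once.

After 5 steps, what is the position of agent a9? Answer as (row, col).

(2, 1)

t=1: a0@(1,1):A a1@(0,1):B a2@(3,2):B a3@(0,2):A a4@(4,2):B a5@(1,2):A a6@(2,0):B a7@(4,0):A a8@(0,0):A a9@(0,3):B
t=2: a0@(1,1):A a1@(1,0):B a2@(3,2):B a3@(1,3):A a4@(4,2):B a5@(1,2):A a6@(2,1):B a7@(2,2):A a8@(0,0):A a9@(2,3):B
t=3: a0@(1,1):A a1@(0,1):B a2@(3,2):B a3@(1,3):A a4@(4,2):B a5@(1,2):A a6@(0,2):B a7@(2,2):A a8@(0,0):A a9@(0,3):B
t=4: a0@(1,1):A a1@(1,0):B a2@(3,2):B a3@(1,3):A a4@(4,2):B a5@(1,2):A a6@(0,2):B a7@(2,2):A a8@(0,0):A a9@(2,0):B
t=5: a0@(1,1):A a1@(0,1):B a2@(3,2):B a3@(1,3):A a4@(4,2):B a5@(1,2):A a6@(0,3):B a7@(2,2):A a8@(0,0):A a9@(2,1):B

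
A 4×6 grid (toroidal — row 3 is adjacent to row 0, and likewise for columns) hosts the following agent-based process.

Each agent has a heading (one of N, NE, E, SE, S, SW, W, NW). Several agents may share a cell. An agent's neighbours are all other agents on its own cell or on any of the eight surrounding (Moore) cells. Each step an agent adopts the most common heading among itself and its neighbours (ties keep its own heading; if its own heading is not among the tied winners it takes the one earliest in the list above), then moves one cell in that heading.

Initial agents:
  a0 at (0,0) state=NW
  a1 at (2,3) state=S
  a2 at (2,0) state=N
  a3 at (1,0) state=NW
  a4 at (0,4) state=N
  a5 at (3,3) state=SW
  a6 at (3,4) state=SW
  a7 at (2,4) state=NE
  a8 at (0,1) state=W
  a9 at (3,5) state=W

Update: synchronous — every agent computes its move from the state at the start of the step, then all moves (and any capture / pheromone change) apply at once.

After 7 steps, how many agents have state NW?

t=1: a0@(3,5):NW a1@(3,2):SW a2@(1,0):N a3@(0,5):NW a4@(1,3):SW a5@(0,2):SW a6@(0,3):SW a7@(3,3):SW a8@(3,0):NW a9@(2,5):N
t=2: a0@(2,4):NW a1@(0,1):SW a2@(0,0):N a3@(3,4):NW a4@(2,2):SW a5@(1,1):SW a6@(1,2):SW a7@(0,2):SW a8@(2,5):NW a9@(1,5):N
t=3: a0@(1,3):NW a1@(1,0):SW a2@(3,0):N a3@(2,3):NW a4@(3,1):SW a5@(2,0):SW a6@(2,1):SW a7@(1,1):SW a8@(1,4):NW a9@(0,5):N
t=4: a0@(0,2):NW a1@(2,5):SW a2@(0,5):SW a3@(1,2):NW a4@(0,0):SW a5@(3,5):SW a6@(3,0):SW a7@(2,0):SW a8@(0,3):NW a9@(3,5):N
t=5: a0@(3,1):NW a1@(3,4):SW a2@(1,4):SW a3@(0,1):NW a4@(1,5):SW a5@(0,4):SW a6@(0,5):SW a7@(3,5):SW a8@(3,2):NW a9@(0,4):SW
t=6: a0@(2,0):NW a1@(0,3):SW a2@(2,3):SW a3@(3,0):NW a4@(2,4):SW a5@(1,3):SW a6@(1,4):SW a7@(0,4):SW a8@(2,1):NW a9@(1,3):SW
t=7: a0@(1,5):NW a1@(1,2):SW a2@(3,2):SW a3@(2,5):NW a4@(3,3):SW a5@(2,2):SW a6@(2,3):SW a7@(1,3):SW a8@(1,0):NW a9@(2,2):SW

3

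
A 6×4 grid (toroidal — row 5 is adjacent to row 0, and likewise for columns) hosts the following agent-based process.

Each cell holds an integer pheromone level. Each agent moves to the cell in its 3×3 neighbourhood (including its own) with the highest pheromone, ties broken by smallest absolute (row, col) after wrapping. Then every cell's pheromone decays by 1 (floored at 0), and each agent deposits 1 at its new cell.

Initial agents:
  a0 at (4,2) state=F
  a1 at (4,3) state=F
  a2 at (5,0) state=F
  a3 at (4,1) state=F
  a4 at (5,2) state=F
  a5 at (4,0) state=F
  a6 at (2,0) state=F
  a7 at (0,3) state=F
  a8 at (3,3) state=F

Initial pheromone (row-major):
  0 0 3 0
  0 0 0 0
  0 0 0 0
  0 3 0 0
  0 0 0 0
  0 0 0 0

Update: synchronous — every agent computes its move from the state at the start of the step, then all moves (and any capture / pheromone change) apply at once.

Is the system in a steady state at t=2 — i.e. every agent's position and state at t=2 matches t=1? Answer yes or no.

no

t=1: a0@(3,1) a1@(3,0) a2@(0,0) a3@(3,1) a4@(0,2) a5@(3,1) a6@(3,1) a7@(0,2) a8@(2,0) | pheromone: 1 0 4 0 / 0 0 0 0 / 1 0 0 0 / 1 6 0 0 / 0 0 0 0 / 0 0 0 0
t=2: a0@(3,1) a1@(3,1) a2@(0,0) a3@(3,1) a4@(0,2) a5@(3,1) a6@(3,1) a7@(0,2) a8@(3,1) | pheromone: 1 0 5 0 / 0 0 0 0 / 0 0 0 0 / 0 11 0 0 / 0 0 0 0 / 0 0 0 0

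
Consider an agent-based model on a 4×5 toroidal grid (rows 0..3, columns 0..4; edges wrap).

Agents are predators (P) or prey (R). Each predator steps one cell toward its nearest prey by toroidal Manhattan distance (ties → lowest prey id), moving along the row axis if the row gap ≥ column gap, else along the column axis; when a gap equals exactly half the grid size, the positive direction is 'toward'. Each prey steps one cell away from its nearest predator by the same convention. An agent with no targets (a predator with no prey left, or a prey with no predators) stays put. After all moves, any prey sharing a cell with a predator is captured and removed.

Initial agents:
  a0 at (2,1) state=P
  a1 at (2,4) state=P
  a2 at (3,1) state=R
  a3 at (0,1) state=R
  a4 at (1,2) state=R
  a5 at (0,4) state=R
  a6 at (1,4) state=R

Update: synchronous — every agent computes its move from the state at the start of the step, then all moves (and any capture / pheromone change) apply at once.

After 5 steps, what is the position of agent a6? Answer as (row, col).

t=1: a0@(3,1):P a1@(1,4):P a2@(0,1):R a4@(0,2):R a5@(3,4):R a6@(0,4):R
t=2: a0@(0,1):P a1@(0,4):P a2@(1,1):R a4@(1,2):R a5@(3,3):R a6@(3,4):R
t=3: a0@(1,1):P a1@(3,4):P a2@(2,1):R a4@(2,2):R a5@(2,3):R a6@(2,4):R
t=4: a0@(2,1):P a1@(2,4):P a2@(3,1):R a4@(3,2):R a5@(1,3):R a6@(1,4):R
t=5: a0@(3,1):P a1@(1,4):P a2@(0,1):R a4@(0,2):R a5@(0,3):R a6@(0,4):R

(0, 4)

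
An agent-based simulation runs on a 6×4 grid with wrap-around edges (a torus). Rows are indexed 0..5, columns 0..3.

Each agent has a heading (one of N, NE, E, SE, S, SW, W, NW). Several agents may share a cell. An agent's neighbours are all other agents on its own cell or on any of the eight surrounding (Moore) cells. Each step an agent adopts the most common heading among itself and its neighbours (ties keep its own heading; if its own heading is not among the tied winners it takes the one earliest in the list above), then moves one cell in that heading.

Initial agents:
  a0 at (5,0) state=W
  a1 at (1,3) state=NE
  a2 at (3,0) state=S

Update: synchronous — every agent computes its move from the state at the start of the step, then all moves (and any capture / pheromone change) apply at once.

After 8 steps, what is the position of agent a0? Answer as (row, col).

(5, 0)

t=1: a0@(5,3):W a1@(0,0):NE a2@(4,0):S
t=2: a0@(5,2):W a1@(5,1):NE a2@(5,0):S
t=3: a0@(5,1):W a1@(4,2):NE a2@(0,0):S
t=4: a0@(5,0):W a1@(3,3):NE a2@(1,0):S
t=5: a0@(5,3):W a1@(2,0):NE a2@(2,0):S
t=6: a0@(5,2):W a1@(1,1):NE a2@(3,0):S
t=7: a0@(5,1):W a1@(0,2):NE a2@(4,0):S
t=8: a0@(5,0):W a1@(5,3):NE a2@(5,0):S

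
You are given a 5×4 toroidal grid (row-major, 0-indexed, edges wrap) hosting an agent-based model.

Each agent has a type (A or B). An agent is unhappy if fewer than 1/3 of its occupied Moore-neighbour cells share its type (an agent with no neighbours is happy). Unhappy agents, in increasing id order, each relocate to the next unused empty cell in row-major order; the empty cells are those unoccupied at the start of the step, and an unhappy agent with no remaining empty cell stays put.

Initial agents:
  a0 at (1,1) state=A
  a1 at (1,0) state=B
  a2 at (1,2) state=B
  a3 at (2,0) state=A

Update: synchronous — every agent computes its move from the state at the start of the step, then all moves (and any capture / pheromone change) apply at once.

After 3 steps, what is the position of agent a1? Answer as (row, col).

t=1: a0@(1,1):A a1@(0,0):B a2@(0,1):B a3@(2,0):A
t=2: (unchanged — steady state)

(0, 0)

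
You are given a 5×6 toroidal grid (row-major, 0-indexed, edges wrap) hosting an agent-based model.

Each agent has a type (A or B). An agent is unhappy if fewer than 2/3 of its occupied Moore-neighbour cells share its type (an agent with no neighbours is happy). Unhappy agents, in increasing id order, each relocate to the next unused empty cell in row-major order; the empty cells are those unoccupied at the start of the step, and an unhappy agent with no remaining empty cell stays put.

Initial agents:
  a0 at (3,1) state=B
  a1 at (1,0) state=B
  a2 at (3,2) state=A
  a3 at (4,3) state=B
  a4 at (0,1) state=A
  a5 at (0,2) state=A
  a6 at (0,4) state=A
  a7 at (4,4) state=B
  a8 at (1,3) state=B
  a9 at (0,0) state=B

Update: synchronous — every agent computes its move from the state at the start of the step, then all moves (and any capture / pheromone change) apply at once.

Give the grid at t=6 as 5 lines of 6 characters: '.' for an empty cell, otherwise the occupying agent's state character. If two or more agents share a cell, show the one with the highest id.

t=1: a0@(0,3):B a1@(0,5):B a2@(1,1):A a3@(1,2):B a4@(1,4):A a5@(1,5):A a6@(2,0):A a7@(2,1):B a8@(2,2):B a9@(2,3):B
t=2: a0@(0,0):B a1@(0,1):B a2@(0,2):A a3@(1,2):B a4@(0,4):A a5@(1,5):A a6@(2,0):A a7@(1,0):B a8@(2,2):B a9@(2,3):B
t=3: a0@(0,0):B a1@(0,1):B a2@(0,3):A a3@(1,2):B a4@(0,4):A a5@(0,5):A a6@(1,1):A a7@(1,3):B a8@(2,2):B a9@(2,3):B
t=4: a0@(0,2):B a1@(0,1):B a2@(1,0):A a3@(1,2):B a4@(0,4):A a5@(1,4):A a6@(1,5):A a7@(2,0):B a8@(2,2):B a9@(2,3):B
t=5: a0@(0,2):B a1@(0,1):B a2@(0,0):A a3@(1,2):B a4@(0,4):A a5@(1,4):A a6@(1,5):A a7@(0,3):B a8@(2,2):B a9@(2,3):B
t=6: a0@(0,2):B a1@(0,1):B a2@(0,5):A a3@(1,2):B a4@(0,4):A a5@(1,0):A a6@(1,5):A a7@(1,1):B a8@(2,2):B a9@(2,3):B

.BB.AA
ABB..A
..BB..
......
......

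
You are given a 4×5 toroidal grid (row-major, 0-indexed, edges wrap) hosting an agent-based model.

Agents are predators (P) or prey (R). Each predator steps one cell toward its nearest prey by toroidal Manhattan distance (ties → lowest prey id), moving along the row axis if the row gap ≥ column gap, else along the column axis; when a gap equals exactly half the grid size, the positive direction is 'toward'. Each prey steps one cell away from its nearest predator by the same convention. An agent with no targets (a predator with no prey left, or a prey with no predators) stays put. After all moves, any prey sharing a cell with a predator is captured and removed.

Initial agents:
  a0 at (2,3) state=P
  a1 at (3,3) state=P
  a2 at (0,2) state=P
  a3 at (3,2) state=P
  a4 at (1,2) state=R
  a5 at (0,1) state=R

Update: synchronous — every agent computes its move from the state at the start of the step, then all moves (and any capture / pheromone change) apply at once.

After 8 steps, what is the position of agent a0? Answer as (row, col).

(0, 3)

t=1: a0@(1,3):P a1@(0,3):P a2@(1,2):P a3@(0,2):P a4@(2,2):R a5@(0,0):R
t=2: a0@(2,3):P a1@(0,4):P a2@(2,2):P a3@(1,2):P a4@(3,2):R a5@(0,1):R
t=3: a0@(3,3):P a1@(0,0):P a2@(3,2):P a3@(2,2):P a4@(0,2):R a5@(0,2):R
t=4: a0@(0,3):P a1@(0,1):P a2@(0,2):P a3@(3,2):P a4@(1,2):R a5@(1,2):R
t=5: a0@(1,3):P a1@(1,1):P a2@(1,2):P a3@(0,2):P a4@(2,2):R a5@(2,2):R
t=6: a0@(2,3):P a1@(2,1):P a2@(2,2):P a3@(1,2):P a4@(3,2):R a5@(3,2):R
t=7: a0@(3,3):P a1@(3,1):P a2@(3,2):P a3@(2,2):P a4@(0,2):R a5@(0,2):R
t=8: a0@(0,3):P a1@(0,1):P a2@(0,2):P a3@(3,2):P a4@(1,2):R a5@(1,2):R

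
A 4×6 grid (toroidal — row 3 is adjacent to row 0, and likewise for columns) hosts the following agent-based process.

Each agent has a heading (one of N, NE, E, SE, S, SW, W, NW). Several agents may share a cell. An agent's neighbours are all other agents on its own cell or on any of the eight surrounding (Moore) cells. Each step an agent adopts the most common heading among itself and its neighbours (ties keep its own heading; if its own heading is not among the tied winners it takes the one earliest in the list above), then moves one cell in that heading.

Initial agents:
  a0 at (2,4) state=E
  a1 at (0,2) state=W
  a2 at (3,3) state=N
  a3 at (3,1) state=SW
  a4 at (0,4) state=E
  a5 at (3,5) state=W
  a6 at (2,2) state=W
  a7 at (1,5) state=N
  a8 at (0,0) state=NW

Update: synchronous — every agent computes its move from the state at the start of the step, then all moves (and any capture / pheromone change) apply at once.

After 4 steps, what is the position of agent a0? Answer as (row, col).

(0, 2)

t=1: a0@(1,4):N a1@(0,1):W a2@(3,4):E a3@(3,0):W a4@(3,4):N a5@(3,0):E a6@(2,1):W a7@(1,0):E a8@(3,5):NW
t=2: a0@(0,4):N a1@(0,0):W a2@(3,5):E a3@(3,5):W a4@(2,4):N a5@(3,5):W a6@(2,0):W a7@(1,5):W a8@(3,0):E
t=3: a0@(0,3):W a1@(0,5):W a2@(3,4):W a3@(3,4):W a4@(2,3):W a5@(3,4):W a6@(2,5):W a7@(1,4):W a8@(3,5):W
t=4: a0@(0,2):W a1@(0,4):W a2@(3,3):W a3@(3,3):W a4@(2,2):W a5@(3,3):W a6@(2,4):W a7@(1,3):W a8@(3,4):W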